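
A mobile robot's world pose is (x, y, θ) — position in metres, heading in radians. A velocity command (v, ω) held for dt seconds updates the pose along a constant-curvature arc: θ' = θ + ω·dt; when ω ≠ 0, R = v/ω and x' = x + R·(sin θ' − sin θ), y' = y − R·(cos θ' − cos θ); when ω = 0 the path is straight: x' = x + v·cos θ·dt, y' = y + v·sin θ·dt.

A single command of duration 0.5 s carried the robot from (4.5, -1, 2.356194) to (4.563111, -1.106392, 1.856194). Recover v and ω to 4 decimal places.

v = -0.2500, ω = -1.0000

Δθ = 1.856194 − 2.356194 = -0.500000
ω = Δθ/dt = -0.500000/0.5 = -1.0000
R = −Δy/(cos θ' − cos θ) = 0.2500
v = R·ω = 0.2500·-1.0000 = -0.2500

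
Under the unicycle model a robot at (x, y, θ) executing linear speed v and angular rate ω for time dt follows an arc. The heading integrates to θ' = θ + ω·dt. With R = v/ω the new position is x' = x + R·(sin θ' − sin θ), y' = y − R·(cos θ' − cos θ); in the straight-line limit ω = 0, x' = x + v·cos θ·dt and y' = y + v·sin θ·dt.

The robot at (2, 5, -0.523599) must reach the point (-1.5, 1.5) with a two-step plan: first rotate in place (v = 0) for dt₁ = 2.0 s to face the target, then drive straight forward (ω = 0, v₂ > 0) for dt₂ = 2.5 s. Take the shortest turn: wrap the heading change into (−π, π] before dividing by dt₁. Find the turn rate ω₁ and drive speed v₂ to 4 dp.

heading to target = atan2(1.5−5, -1.5−2) = -2.3562
Δθ = wrap(-2.3562 − -0.5236) = -1.8326; ω₁ = Δθ/dt₁ = -0.9163
distance = √((-1.5−2)² + (1.5−5)²) = 4.9497; v₂ = distance/dt₂ = 1.9799

ω₁ = -0.9163, v₂ = 1.9799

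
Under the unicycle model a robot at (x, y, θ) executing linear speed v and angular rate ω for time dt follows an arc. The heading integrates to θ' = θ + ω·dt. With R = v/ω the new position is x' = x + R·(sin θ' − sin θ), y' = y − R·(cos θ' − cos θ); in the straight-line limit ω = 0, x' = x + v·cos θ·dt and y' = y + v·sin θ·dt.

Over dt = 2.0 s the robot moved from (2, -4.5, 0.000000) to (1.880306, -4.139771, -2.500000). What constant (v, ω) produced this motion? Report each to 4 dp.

Δθ = -2.500000 − 0.000000 = -2.500000
ω = Δθ/dt = -2.500000/2.0 = -1.2500
R = −Δy/(cos θ' − cos θ) = 0.2000
v = R·ω = 0.2000·-1.2500 = -0.2500

v = -0.2500, ω = -1.2500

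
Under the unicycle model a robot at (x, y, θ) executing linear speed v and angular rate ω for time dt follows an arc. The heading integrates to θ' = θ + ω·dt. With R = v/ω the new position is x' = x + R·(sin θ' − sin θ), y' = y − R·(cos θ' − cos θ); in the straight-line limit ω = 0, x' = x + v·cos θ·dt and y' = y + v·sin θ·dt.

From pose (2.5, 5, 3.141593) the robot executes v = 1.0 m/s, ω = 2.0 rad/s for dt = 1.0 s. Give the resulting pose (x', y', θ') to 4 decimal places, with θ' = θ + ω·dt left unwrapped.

θ' = 3.1416 + 2.0·1.0 = 5.1416
R = v/ω = 1.0/2.0 = 0.5000
x' = 2.5 + 0.5000·(sin 5.1416 − sin 3.1416) = 2.0454
y' = 5 − 0.5000·(cos 5.1416 − cos 3.1416) = 4.2919

(2.0454, 4.2919, 5.1416)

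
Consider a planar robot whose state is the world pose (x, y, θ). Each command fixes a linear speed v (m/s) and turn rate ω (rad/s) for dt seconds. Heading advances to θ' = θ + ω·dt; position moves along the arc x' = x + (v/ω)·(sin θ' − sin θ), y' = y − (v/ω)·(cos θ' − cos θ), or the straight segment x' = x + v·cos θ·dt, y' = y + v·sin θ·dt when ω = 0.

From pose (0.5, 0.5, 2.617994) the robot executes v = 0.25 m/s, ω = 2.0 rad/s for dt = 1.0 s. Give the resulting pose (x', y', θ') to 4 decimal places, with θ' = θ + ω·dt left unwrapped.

θ' = 2.6180 + 2.0·1.0 = 4.6180
R = v/ω = 0.25/2.0 = 0.1250
x' = 0.5 + 0.1250·(sin 4.6180 − sin 2.6180) = 0.3131
y' = 0.5 − 0.1250·(cos 4.6180 − cos 2.6180) = 0.4035

(0.3131, 0.4035, 4.6180)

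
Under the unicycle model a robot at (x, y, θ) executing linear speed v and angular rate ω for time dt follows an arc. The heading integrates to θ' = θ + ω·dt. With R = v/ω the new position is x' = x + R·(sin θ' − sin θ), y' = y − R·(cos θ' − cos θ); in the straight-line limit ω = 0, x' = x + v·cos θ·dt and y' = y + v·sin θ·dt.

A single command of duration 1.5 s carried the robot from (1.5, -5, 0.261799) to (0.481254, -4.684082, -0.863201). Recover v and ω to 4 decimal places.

Δθ = -0.863201 − 0.261799 = -1.125000
ω = Δθ/dt = -1.125000/1.5 = -0.7500
R = Δx/(sin θ' − sin θ) = 1.0000
v = R·ω = 1.0000·-0.7500 = -0.7500

v = -0.7500, ω = -0.7500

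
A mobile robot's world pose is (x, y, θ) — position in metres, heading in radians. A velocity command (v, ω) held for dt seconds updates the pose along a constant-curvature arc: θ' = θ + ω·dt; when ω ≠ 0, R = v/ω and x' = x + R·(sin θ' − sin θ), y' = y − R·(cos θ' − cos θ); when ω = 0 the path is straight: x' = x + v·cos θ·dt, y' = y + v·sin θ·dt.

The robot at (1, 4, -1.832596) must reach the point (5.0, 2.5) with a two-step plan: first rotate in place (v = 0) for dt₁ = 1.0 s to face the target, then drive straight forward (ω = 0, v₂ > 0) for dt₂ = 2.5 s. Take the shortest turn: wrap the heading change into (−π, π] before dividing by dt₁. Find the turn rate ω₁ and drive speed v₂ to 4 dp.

heading to target = atan2(2.5−4, 5−1) = -0.3588
Δθ = wrap(-0.3588 − -1.8326) = 1.4738; ω₁ = Δθ/dt₁ = 1.4738
distance = √((5−1)² + (2.5−4)²) = 4.2720; v₂ = distance/dt₂ = 1.7088

ω₁ = 1.4738, v₂ = 1.7088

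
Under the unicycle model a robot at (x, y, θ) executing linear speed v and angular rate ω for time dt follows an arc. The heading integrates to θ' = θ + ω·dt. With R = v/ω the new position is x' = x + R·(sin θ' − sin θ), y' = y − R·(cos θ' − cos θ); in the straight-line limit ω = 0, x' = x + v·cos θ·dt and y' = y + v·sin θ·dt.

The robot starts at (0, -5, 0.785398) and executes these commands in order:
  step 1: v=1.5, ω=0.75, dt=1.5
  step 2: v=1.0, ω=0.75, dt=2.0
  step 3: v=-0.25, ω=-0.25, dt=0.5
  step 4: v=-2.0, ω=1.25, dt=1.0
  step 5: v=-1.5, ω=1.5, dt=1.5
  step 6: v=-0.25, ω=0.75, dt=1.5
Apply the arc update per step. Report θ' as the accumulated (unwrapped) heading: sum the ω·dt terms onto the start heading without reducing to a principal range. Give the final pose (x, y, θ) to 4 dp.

(-1.3098, -0.0093, 7.9104)

step 1: θ'=1.9104 (R=2.0000) → pose (0.4716, -2.9196, 1.9104)
step 2: θ'=3.4104 (R=1.3333) → pose (-1.1397, -2.0783, 3.4104)
step 3: θ'=3.2854 (R=1.0000) → pose (-1.0175, -2.0527, 3.2854)
step 4: θ'=4.5354 (R=-1.6000) → pose (0.3282, -0.7509, 4.5354)
step 5: θ'=6.7854 (R=-1.0000) → pose (-1.1375, 0.3017, 6.7854)
step 6: θ'=7.9104 (R=-0.3333) → pose (-1.3098, -0.0093, 7.9104)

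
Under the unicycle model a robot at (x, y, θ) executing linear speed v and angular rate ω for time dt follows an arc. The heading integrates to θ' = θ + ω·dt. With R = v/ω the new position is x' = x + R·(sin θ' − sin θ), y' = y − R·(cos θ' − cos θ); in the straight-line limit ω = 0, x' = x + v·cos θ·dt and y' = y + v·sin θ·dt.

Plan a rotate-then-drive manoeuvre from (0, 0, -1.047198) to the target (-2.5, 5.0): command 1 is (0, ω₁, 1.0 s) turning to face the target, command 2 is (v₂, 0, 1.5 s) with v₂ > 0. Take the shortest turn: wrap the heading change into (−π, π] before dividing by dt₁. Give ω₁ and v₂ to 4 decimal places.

heading to target = atan2(5−0, -2.5−0) = 2.0344
Δθ = wrap(2.0344 − -1.0472) = 3.0816; ω₁ = Δθ/dt₁ = 3.0816
distance = √((-2.5−0)² + (5−0)²) = 5.5902; v₂ = distance/dt₂ = 3.7268

ω₁ = 3.0816, v₂ = 3.7268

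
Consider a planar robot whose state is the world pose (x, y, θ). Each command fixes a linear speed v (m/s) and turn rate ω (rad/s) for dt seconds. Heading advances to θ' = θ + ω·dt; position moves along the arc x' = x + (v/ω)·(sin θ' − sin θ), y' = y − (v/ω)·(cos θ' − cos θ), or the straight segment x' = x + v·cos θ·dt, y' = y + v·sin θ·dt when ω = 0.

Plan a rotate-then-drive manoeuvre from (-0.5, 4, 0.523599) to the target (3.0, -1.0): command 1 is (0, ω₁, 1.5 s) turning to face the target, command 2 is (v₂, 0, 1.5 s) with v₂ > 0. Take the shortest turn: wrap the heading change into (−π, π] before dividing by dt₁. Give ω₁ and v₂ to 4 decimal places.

ω₁ = -0.9891, v₂ = 4.0689

heading to target = atan2(-1−4, 3−-0.5) = -0.9601
Δθ = wrap(-0.9601 − 0.5236) = -1.4837; ω₁ = Δθ/dt₁ = -0.9891
distance = √((3−-0.5)² + (-1−4)²) = 6.1033; v₂ = distance/dt₂ = 4.0689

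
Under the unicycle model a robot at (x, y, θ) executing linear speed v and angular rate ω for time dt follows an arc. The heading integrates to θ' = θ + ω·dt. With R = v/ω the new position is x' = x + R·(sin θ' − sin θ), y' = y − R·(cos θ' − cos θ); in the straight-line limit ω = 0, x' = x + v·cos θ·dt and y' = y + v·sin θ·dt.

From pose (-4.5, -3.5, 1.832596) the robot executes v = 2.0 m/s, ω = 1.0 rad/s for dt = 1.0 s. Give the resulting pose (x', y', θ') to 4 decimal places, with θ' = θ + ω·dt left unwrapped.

(-5.8236, -2.1124, 2.8326)

θ' = 1.8326 + 1.0·1.0 = 2.8326
R = v/ω = 2.0/1.0 = 2.0000
x' = -4.5 + 2.0000·(sin 2.8326 − sin 1.8326) = -5.8236
y' = -3.5 − 2.0000·(cos 2.8326 − cos 1.8326) = -2.1124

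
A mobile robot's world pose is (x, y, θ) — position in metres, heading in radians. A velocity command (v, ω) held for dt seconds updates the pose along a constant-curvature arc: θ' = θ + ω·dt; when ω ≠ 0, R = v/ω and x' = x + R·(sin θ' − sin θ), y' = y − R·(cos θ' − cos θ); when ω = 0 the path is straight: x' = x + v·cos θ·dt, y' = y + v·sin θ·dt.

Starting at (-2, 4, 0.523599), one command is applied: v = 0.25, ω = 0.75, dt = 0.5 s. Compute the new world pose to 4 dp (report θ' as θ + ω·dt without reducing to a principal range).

(-1.9058, 4.0811, 0.8986)

θ' = 0.5236 + 0.75·0.5 = 0.8986
R = v/ω = 0.25/0.75 = 0.3333
x' = -2 + 0.3333·(sin 0.8986 − sin 0.5236) = -1.9058
y' = 4 − 0.3333·(cos 0.8986 − cos 0.5236) = 4.0811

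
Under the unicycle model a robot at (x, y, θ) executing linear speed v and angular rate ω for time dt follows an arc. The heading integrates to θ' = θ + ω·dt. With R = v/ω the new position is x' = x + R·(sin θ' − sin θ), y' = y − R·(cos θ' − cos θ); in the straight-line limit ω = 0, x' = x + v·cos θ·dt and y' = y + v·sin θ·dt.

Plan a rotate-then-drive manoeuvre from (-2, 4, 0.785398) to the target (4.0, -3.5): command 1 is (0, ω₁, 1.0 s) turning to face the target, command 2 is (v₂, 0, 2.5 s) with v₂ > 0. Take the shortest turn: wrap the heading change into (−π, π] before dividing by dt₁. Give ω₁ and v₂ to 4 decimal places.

ω₁ = -1.6815, v₂ = 3.8419

heading to target = atan2(-3.5−4, 4−-2) = -0.8961
Δθ = wrap(-0.8961 − 0.7854) = -1.6815; ω₁ = Δθ/dt₁ = -1.6815
distance = √((4−-2)² + (-3.5−4)²) = 9.6047; v₂ = distance/dt₂ = 3.8419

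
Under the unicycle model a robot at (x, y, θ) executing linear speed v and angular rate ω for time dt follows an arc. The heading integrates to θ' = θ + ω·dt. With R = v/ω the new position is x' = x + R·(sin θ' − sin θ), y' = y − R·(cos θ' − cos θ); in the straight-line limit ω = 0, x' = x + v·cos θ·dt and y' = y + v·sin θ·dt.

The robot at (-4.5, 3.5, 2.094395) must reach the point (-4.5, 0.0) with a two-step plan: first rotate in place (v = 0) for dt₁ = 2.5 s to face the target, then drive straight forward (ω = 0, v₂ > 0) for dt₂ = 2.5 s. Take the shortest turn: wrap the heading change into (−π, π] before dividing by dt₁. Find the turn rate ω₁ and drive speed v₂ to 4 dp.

ω₁ = 1.0472, v₂ = 1.4000

heading to target = atan2(0−3.5, -4.5−-4.5) = -1.5708
Δθ = wrap(-1.5708 − 2.0944) = 2.6180; ω₁ = Δθ/dt₁ = 1.0472
distance = √((-4.5−-4.5)² + (0−3.5)²) = 3.5000; v₂ = distance/dt₂ = 1.4000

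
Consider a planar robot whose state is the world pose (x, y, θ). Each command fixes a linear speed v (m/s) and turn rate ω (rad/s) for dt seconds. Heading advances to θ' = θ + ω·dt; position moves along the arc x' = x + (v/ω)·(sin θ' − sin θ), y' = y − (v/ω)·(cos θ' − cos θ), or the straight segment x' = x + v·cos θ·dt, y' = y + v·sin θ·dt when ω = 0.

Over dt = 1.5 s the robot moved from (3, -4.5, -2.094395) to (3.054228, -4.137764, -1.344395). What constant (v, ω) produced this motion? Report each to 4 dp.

v = -0.2500, ω = 0.5000

Δθ = -1.344395 − -2.094395 = 0.750000
ω = Δθ/dt = 0.750000/1.5 = 0.5000
R = −Δy/(cos θ' − cos θ) = -0.5000
v = R·ω = -0.5000·0.5000 = -0.2500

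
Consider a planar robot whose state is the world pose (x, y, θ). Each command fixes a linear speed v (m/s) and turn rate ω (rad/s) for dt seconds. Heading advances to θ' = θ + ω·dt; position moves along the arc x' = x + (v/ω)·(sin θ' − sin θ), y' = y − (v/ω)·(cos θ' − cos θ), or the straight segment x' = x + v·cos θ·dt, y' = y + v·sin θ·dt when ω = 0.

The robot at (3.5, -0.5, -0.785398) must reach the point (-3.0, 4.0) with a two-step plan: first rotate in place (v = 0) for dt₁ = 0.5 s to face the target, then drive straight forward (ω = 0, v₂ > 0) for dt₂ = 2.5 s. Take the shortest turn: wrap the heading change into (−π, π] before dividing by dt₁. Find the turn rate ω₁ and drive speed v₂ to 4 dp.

heading to target = atan2(4−-0.5, -3−3.5) = 2.5360
Δθ = wrap(2.5360 − -0.7854) = -2.9617; ω₁ = Δθ/dt₁ = -5.9235
distance = √((-3−3.5)² + (4−-0.5)²) = 7.9057; v₂ = distance/dt₂ = 3.1623

ω₁ = -5.9235, v₂ = 3.1623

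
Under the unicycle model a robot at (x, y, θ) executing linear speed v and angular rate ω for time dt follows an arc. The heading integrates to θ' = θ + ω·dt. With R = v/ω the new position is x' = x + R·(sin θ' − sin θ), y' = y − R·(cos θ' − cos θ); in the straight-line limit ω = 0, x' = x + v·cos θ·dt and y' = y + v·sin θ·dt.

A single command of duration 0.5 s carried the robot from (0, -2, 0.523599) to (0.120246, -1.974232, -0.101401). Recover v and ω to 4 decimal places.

Δθ = -0.101401 − 0.523599 = -0.625000
ω = Δθ/dt = -0.625000/0.5 = -1.2500
R = Δx/(sin θ' − sin θ) = -0.2000
v = R·ω = -0.2000·-1.2500 = 0.2500

v = 0.2500, ω = -1.2500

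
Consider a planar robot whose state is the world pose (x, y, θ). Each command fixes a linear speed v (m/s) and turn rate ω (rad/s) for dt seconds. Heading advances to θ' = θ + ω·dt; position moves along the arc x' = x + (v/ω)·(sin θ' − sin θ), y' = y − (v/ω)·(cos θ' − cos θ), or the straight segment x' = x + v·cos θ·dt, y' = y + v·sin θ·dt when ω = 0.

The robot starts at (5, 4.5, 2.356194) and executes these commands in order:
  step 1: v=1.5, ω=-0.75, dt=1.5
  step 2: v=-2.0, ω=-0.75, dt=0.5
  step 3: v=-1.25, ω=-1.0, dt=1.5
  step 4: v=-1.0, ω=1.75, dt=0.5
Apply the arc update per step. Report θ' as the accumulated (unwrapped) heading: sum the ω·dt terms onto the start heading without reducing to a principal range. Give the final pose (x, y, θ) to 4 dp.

(1.8599, 5.6398, 0.2312)

step 1: θ'=1.2312 (R=-2.0000) → pose (4.5284, 6.5804, 1.2312)
step 2: θ'=0.8562 (R=2.6667) → pose (4.0284, 5.7212, 0.8562)
step 3: θ'=-0.6438 (R=1.2500) → pose (2.3339, 5.5406, -0.6438)
step 4: θ'=0.2312 (R=-0.5714) → pose (1.8599, 5.6398, 0.2312)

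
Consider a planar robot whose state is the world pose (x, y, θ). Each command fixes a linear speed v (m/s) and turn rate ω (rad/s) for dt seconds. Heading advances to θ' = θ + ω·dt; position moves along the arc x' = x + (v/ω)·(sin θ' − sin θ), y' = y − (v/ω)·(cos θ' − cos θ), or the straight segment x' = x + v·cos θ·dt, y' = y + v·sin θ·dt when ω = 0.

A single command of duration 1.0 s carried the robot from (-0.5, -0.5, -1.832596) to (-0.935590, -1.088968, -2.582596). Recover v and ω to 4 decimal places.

v = 0.7500, ω = -0.7500

Δθ = -2.582596 − -1.832596 = -0.750000
ω = Δθ/dt = -0.750000/1.0 = -0.7500
R = −Δy/(cos θ' − cos θ) = -1.0000
v = R·ω = -1.0000·-0.7500 = 0.7500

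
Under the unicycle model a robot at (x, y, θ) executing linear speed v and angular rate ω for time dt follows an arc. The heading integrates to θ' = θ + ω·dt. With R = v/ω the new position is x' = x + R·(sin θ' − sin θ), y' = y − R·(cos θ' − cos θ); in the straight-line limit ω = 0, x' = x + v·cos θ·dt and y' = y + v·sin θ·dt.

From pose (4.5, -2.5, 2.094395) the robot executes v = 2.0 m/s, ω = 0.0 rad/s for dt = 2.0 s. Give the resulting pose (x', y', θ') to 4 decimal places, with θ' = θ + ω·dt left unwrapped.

(2.5000, 0.9641, 2.0944)

θ' = 2.0944 + 0.0·2.0 = 2.0944
ω = 0 → straight: x' = 4.5 + 2.0·cos(2.0944)·2.0 = 2.5000
y' = -2.5 + 2.0·sin(2.0944)·2.0 = 0.9641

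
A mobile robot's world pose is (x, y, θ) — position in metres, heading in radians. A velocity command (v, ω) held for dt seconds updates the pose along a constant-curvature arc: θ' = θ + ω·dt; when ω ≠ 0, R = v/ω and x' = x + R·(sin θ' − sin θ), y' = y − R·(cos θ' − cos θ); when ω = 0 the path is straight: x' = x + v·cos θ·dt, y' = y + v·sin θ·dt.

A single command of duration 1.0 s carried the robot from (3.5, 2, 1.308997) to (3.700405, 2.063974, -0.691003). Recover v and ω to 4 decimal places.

Δθ = -0.691003 − 1.308997 = -2.000000
ω = Δθ/dt = -2.000000/1.0 = -2.0000
R = Δx/(sin θ' − sin θ) = -0.1250
v = R·ω = -0.1250·-2.0000 = 0.2500

v = 0.2500, ω = -2.0000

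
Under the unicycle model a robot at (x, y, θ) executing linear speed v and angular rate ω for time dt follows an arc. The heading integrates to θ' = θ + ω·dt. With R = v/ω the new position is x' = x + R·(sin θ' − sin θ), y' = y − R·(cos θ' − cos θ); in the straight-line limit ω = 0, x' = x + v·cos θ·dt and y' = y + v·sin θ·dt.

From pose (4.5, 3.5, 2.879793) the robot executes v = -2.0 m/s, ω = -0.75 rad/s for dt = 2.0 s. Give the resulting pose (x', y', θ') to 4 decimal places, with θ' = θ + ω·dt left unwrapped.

(6.4280, 0.4179, 1.3798)

θ' = 2.8798 + -0.75·2.0 = 1.3798
R = v/ω = -2.0/-0.75 = 2.6667
x' = 4.5 + 2.6667·(sin 1.3798 − sin 2.8798) = 6.4280
y' = 3.5 − 2.6667·(cos 1.3798 − cos 2.8798) = 0.4179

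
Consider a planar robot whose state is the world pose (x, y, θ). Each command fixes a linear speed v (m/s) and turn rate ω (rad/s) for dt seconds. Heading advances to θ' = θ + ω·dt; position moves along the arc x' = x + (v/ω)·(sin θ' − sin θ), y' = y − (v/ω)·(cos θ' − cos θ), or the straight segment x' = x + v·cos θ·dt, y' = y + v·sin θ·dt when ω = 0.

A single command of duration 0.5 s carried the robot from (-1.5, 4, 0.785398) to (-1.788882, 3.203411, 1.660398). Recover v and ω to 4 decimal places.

v = -1.7500, ω = 1.7500

Δθ = 1.660398 − 0.785398 = 0.875000
ω = Δθ/dt = 0.875000/0.5 = 1.7500
R = −Δy/(cos θ' − cos θ) = -1.0000
v = R·ω = -1.0000·1.7500 = -1.7500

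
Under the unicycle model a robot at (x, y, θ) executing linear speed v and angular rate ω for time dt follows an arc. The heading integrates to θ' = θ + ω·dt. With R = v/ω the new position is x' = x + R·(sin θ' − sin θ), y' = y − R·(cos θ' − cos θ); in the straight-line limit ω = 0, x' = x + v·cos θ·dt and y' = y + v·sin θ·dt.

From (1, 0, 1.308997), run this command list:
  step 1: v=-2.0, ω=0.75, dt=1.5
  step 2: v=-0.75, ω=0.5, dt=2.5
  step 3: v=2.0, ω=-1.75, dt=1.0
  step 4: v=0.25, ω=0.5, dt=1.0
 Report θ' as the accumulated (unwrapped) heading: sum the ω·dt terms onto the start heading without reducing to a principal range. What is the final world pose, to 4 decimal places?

(1.7911, -2.0863, 2.4340)

step 1: θ'=2.4340 (R=-2.6667) → pose (1.8424, -2.7167, 2.4340)
step 2: θ'=3.6840 (R=-1.5000) → pose (3.5918, -2.8615, 3.6840)
step 3: θ'=1.9340 (R=-1.1429) → pose (1.9335, -2.2887, 1.9340)
step 4: θ'=2.4340 (R=0.5000) → pose (1.7911, -2.0863, 2.4340)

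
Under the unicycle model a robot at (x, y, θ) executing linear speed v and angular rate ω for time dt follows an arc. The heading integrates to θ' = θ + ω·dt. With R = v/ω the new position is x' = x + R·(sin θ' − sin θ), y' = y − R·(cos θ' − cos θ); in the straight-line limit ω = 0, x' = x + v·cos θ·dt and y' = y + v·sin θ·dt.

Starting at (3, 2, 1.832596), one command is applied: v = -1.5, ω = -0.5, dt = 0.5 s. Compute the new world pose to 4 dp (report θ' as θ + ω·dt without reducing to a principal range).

θ' = 1.8326 + -0.5·0.5 = 1.5826
R = v/ω = -1.5/-0.5 = 3.0000
x' = 3 + 3.0000·(sin 1.5826 − sin 1.8326) = 3.1020
y' = 2 − 3.0000·(cos 1.5826 − cos 1.8326) = 1.2589

(3.1020, 1.2589, 1.5826)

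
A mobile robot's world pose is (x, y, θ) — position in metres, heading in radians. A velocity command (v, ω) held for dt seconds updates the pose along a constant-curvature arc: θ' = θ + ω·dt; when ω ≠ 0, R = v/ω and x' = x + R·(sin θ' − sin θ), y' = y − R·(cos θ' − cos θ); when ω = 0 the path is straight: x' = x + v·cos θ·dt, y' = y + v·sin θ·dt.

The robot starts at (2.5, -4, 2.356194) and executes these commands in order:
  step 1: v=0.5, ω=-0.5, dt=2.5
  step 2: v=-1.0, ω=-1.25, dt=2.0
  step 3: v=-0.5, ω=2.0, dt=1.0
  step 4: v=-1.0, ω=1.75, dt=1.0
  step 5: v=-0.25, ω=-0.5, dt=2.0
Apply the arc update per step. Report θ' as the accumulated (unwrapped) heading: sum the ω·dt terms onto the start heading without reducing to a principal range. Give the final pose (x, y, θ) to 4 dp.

(0.4784, -3.7995, 1.3562)

step 1: θ'=1.1062 (R=-1.0000) → pose (2.3131, -2.8448, 1.1062)
step 2: θ'=-1.3938 (R=0.8000) → pose (0.8104, -2.6272, -1.3938)
step 3: θ'=0.6062 (R=-0.2500) → pose (0.4219, -2.4658, 0.6062)
step 4: θ'=2.3562 (R=-0.5714) → pose (0.3434, -3.3395, 2.3562)
step 5: θ'=1.3562 (R=0.5000) → pose (0.4784, -3.7995, 1.3562)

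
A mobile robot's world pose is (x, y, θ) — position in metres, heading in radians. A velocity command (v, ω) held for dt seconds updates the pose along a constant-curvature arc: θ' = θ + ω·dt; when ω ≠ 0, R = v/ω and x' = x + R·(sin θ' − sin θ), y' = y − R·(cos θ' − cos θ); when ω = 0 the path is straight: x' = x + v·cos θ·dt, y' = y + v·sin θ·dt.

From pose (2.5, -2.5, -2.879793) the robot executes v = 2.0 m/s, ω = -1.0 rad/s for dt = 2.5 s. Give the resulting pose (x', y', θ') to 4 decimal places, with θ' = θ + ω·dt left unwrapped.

(0.4115, 0.6697, -5.3798)

θ' = -2.8798 + -1.0·2.5 = -5.3798
R = v/ω = 2.0/-1.0 = -2.0000
x' = 2.5 + -2.0000·(sin -5.3798 − sin -2.8798) = 0.4115
y' = -2.5 − -2.0000·(cos -5.3798 − cos -2.8798) = 0.6697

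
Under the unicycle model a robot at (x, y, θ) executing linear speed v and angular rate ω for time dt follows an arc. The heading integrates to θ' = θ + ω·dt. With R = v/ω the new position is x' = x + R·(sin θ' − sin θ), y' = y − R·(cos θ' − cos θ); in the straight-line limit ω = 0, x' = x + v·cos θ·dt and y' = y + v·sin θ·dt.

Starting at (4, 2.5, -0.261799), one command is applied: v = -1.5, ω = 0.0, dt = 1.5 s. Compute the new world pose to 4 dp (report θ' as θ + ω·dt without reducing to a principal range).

θ' = -0.2618 + 0.0·1.5 = -0.2618
ω = 0 → straight: x' = 4 + -1.5·cos(-0.2618)·1.5 = 1.8267
y' = 2.5 + -1.5·sin(-0.2618)·1.5 = 3.0823

(1.8267, 3.0823, -0.2618)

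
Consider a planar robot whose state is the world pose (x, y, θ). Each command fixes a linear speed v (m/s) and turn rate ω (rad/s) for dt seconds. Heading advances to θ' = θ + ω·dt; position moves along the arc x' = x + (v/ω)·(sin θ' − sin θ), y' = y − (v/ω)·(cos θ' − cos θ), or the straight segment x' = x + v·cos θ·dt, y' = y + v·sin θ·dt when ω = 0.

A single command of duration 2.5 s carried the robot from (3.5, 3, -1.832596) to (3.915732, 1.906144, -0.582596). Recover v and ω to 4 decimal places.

Δθ = -0.582596 − -1.832596 = 1.250000
ω = Δθ/dt = 1.250000/2.5 = 0.5000
R = −Δy/(cos θ' − cos θ) = 1.0000
v = R·ω = 1.0000·0.5000 = 0.5000

v = 0.5000, ω = 0.5000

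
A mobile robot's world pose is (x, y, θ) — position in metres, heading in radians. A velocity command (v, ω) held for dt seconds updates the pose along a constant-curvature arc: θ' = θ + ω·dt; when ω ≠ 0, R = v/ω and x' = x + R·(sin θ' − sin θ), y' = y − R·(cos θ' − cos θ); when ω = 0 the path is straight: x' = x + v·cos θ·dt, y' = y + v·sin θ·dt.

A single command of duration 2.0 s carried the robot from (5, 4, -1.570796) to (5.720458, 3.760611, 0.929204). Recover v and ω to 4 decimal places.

Δθ = 0.929204 − -1.570796 = 2.500000
ω = Δθ/dt = 2.500000/2.0 = 1.2500
R = Δx/(sin θ' − sin θ) = 0.4000
v = R·ω = 0.4000·1.2500 = 0.5000

v = 0.5000, ω = 1.2500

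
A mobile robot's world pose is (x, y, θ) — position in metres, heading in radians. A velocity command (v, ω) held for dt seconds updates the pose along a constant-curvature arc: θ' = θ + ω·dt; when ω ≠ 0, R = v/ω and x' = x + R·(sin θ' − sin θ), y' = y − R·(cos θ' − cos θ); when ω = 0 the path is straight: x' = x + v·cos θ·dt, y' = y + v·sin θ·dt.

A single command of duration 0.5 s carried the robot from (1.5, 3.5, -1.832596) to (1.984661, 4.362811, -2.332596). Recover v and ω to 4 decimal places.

v = -2.0000, ω = -1.0000

Δθ = -2.332596 − -1.832596 = -0.500000
ω = Δθ/dt = -0.500000/0.5 = -1.0000
R = −Δy/(cos θ' − cos θ) = 2.0000
v = R·ω = 2.0000·-1.0000 = -2.0000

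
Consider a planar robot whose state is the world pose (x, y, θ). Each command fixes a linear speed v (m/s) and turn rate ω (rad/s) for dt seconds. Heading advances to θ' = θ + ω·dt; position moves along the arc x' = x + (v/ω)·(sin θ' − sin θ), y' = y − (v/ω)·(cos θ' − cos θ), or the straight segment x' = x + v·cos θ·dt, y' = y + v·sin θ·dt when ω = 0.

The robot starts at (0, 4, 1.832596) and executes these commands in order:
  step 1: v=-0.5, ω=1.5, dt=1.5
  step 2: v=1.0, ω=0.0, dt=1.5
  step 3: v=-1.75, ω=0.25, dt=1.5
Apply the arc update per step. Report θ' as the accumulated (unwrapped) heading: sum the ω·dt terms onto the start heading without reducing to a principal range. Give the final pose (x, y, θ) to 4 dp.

step 1: θ'=4.0826 (R=-0.3333) → pose (0.5914, 3.8899, 4.0826)
step 2: θ'=4.0826 (straight) → pose (-0.2921, 2.6777, 4.0826)
step 3: θ'=4.4576 (R=-7.0000) → pose (0.8249, 5.0362, 4.4576)

(0.8249, 5.0362, 4.4576)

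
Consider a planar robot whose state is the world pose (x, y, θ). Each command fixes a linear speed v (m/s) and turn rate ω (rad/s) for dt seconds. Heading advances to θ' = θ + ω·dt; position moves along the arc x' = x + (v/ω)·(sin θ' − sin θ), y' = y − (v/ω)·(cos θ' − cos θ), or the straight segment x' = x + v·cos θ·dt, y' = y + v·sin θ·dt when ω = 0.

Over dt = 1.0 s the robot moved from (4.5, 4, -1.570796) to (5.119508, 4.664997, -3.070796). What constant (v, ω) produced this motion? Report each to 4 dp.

v = -1.0000, ω = -1.5000

Δθ = -3.070796 − -1.570796 = -1.500000
ω = Δθ/dt = -1.500000/1.0 = -1.5000
R = −Δy/(cos θ' − cos θ) = 0.6667
v = R·ω = 0.6667·-1.5000 = -1.0000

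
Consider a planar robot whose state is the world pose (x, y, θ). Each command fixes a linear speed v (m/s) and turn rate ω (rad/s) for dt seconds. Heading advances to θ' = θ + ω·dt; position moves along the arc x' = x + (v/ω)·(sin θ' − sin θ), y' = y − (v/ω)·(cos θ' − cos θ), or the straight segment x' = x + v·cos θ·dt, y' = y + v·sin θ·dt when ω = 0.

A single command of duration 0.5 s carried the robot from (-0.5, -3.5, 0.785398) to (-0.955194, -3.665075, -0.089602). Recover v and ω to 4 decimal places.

Δθ = -0.089602 − 0.785398 = -0.875000
ω = Δθ/dt = -0.875000/0.5 = -1.7500
R = Δx/(sin θ' − sin θ) = 0.5714
v = R·ω = 0.5714·-1.7500 = -1.0000

v = -1.0000, ω = -1.7500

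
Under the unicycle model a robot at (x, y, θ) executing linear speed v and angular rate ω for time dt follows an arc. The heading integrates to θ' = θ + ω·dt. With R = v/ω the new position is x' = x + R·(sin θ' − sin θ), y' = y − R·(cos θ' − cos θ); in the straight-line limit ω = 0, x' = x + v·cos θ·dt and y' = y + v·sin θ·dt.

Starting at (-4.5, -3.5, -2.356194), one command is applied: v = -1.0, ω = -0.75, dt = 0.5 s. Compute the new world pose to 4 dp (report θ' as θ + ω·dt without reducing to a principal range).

θ' = -2.3562 + -0.75·0.5 = -2.7312
R = v/ω = -1.0/-0.75 = 1.3333
x' = -4.5 + 1.3333·(sin -2.7312 − sin -2.3562) = -4.0892
y' = -3.5 − 1.3333·(cos -2.7312 − cos -2.3562) = -3.2202

(-4.0892, -3.2202, -2.7312)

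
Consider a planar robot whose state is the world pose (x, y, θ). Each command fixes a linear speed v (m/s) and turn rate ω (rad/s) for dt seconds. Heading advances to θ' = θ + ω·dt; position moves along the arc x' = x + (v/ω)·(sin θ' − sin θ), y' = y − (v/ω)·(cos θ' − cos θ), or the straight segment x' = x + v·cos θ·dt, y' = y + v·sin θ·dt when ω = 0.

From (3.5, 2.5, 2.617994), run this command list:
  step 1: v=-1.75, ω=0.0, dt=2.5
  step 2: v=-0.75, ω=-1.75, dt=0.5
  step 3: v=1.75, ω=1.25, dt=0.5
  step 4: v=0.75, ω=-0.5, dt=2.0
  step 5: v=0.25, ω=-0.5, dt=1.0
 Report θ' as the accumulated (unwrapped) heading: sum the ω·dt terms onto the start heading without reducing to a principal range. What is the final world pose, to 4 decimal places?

(6.7828, 2.3742, 0.8680)

step 1: θ'=2.6180 (straight) → pose (7.2889, 0.3125, 2.6180)
step 2: θ'=1.7430 (R=0.4286) → pose (7.4968, 0.0148, 1.7430)
step 3: θ'=2.3680 (R=1.4000) → pose (7.0957, 0.7765, 2.3680)
step 4: θ'=1.3680 (R=-1.5000) → pose (6.6745, 2.1517, 1.3680)
step 5: θ'=0.8680 (R=-0.5000) → pose (6.7828, 2.3742, 0.8680)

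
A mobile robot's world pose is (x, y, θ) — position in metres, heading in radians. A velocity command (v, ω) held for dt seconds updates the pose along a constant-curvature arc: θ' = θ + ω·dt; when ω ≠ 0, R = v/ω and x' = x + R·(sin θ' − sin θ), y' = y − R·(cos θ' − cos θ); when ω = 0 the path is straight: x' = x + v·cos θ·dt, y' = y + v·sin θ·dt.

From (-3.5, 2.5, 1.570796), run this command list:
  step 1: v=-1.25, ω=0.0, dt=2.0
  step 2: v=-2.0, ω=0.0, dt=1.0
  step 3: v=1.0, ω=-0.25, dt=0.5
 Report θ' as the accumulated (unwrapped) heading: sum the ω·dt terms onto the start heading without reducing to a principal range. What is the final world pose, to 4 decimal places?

step 1: θ'=1.5708 (straight) → pose (-3.5000, 0.0000, 1.5708)
step 2: θ'=1.5708 (straight) → pose (-3.5000, -2.0000, 1.5708)
step 3: θ'=1.4458 (R=-4.0000) → pose (-3.4688, -1.5013, 1.4458)

(-3.4688, -1.5013, 1.4458)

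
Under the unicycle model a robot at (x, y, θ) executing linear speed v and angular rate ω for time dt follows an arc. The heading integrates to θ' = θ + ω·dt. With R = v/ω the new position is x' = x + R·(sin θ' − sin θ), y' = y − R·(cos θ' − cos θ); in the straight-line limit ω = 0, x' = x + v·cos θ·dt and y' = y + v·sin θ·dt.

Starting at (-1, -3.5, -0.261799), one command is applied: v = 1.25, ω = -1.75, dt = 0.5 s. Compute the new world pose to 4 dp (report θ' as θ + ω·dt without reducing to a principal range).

θ' = -0.2618 + -1.75·0.5 = -1.1368
R = v/ω = 1.25/-1.75 = -0.7143
x' = -1 + -0.7143·(sin -1.1368 − sin -0.2618) = -0.5368
y' = -3.5 − -0.7143·(cos -1.1368 − cos -0.2618) = -3.8896

(-0.5368, -3.8896, -1.1368)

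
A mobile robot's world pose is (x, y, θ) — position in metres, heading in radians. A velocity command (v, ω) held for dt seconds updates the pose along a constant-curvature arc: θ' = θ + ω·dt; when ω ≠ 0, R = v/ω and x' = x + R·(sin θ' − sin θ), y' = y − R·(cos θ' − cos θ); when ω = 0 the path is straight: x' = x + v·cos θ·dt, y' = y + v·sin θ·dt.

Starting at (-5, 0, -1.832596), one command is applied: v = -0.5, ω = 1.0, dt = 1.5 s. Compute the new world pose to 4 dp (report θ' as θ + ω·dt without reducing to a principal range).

(-5.3197, 0.6020, -0.3326)

θ' = -1.8326 + 1.0·1.5 = -0.3326
R = v/ω = -0.5/1.0 = -0.5000
x' = -5 + -0.5000·(sin -0.3326 − sin -1.8326) = -5.3197
y' = 0 − -0.5000·(cos -0.3326 − cos -1.8326) = 0.6020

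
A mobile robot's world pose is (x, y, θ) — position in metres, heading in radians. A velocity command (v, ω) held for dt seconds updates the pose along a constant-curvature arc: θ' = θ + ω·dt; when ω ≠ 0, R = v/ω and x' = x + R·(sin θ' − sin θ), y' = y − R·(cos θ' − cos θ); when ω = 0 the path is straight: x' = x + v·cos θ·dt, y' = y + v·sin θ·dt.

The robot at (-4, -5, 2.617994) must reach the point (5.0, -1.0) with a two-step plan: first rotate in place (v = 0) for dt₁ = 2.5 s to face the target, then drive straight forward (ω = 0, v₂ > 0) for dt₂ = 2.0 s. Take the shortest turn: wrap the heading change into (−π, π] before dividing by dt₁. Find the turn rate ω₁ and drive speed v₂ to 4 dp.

heading to target = atan2(-1−-5, 5−-4) = 0.4182
Δθ = wrap(0.4182 − 2.6180) = -2.1998; ω₁ = Δθ/dt₁ = -0.8799
distance = √((5−-4)² + (-1−-5)²) = 9.8489; v₂ = distance/dt₂ = 4.9244

ω₁ = -0.8799, v₂ = 4.9244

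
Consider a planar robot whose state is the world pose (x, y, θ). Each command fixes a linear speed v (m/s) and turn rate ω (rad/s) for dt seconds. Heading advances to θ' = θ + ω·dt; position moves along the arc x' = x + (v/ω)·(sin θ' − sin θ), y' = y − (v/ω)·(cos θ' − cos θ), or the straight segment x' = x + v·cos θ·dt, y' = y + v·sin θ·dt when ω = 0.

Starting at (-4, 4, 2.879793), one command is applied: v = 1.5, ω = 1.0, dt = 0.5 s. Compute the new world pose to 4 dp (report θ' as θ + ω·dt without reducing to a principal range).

(-4.7422, 4.0088, 3.3798)

θ' = 2.8798 + 1.0·0.5 = 3.3798
R = v/ω = 1.5/1.0 = 1.5000
x' = -4 + 1.5000·(sin 3.3798 − sin 2.8798) = -4.7422
y' = 4 − 1.5000·(cos 3.3798 − cos 2.8798) = 4.0088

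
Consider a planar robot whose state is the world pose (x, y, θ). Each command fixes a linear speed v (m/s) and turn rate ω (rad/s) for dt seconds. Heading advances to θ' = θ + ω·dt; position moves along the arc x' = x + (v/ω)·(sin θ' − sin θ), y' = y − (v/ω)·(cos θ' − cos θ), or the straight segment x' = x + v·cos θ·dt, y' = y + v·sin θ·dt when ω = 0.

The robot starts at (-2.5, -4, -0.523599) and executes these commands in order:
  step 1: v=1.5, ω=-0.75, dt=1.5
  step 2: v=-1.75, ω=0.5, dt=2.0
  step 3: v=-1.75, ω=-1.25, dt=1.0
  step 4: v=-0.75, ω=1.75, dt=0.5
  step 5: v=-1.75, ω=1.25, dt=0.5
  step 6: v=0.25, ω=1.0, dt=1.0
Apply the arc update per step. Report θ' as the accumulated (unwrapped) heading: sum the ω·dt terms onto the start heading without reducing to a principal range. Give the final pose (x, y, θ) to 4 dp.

(-3.8144, -0.3127, 0.6014)

step 1: θ'=-1.6486 (R=-2.0000) → pose (-1.5061, -5.8875, -1.6486)
step 2: θ'=-0.6486 (R=-3.5000) → pose (-2.8812, -2.8262, -0.6486)
step 3: θ'=-1.8986 (R=1.4000) → pose (-3.3610, -1.2598, -1.8986)
step 4: θ'=-1.0236 (R=-0.4286) → pose (-3.4007, -0.8988, -1.0236)
step 5: θ'=-0.3986 (R=-1.4000) → pose (-4.0529, -0.3370, -0.3986)
step 6: θ'=0.6014 (R=0.2500) → pose (-3.8144, -0.3127, 0.6014)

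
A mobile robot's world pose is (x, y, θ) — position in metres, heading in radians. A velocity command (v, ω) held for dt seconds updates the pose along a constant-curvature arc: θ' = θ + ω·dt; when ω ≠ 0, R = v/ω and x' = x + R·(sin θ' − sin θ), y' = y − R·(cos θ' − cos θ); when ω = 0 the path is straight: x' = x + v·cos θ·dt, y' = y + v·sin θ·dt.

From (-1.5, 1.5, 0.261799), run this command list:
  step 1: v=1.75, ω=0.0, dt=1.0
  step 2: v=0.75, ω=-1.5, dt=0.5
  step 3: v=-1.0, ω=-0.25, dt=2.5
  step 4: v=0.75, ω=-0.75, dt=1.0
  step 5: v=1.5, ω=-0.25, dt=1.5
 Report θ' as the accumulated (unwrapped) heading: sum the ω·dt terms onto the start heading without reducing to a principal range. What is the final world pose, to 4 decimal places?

(-2.1303, 0.9629, -2.2382)

step 1: θ'=0.2618 (straight) → pose (0.1904, 1.9529, 0.2618)
step 2: θ'=-0.4882 (R=-0.5000) → pose (0.5543, 1.9116, -0.4882)
step 3: θ'=-1.1132 (R=4.0000) → pose (-1.1580, 3.6771, -1.1132)
step 4: θ'=-1.8632 (R=-1.0000) → pose (-1.0976, 2.9471, -1.8632)
step 5: θ'=-2.2382 (R=-6.0000) → pose (-2.1303, 0.9629, -2.2382)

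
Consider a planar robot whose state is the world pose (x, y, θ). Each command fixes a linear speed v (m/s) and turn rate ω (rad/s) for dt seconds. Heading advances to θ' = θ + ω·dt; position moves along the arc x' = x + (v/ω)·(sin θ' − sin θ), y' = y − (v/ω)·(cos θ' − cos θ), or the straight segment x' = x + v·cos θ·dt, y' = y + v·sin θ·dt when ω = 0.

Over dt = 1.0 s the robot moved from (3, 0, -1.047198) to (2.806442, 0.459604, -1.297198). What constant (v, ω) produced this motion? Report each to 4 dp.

v = -0.5000, ω = -0.2500

Δθ = -1.297198 − -1.047198 = -0.250000
ω = Δθ/dt = -0.250000/1.0 = -0.2500
R = −Δy/(cos θ' − cos θ) = 2.0000
v = R·ω = 2.0000·-0.2500 = -0.5000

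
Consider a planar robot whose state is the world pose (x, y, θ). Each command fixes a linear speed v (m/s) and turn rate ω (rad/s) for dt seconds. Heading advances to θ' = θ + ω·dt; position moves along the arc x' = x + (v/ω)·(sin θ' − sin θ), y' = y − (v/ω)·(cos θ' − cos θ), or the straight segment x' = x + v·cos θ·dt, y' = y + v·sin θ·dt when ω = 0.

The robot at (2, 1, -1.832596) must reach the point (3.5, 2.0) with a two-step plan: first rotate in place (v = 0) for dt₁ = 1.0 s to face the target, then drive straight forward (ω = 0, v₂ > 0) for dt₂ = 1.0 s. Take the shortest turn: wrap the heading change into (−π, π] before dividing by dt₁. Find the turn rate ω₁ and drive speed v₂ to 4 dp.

ω₁ = 2.4206, v₂ = 1.8028

heading to target = atan2(2−1, 3.5−2) = 0.5880
Δθ = wrap(0.5880 − -1.8326) = 2.4206; ω₁ = Δθ/dt₁ = 2.4206
distance = √((3.5−2)² + (2−1)²) = 1.8028; v₂ = distance/dt₂ = 1.8028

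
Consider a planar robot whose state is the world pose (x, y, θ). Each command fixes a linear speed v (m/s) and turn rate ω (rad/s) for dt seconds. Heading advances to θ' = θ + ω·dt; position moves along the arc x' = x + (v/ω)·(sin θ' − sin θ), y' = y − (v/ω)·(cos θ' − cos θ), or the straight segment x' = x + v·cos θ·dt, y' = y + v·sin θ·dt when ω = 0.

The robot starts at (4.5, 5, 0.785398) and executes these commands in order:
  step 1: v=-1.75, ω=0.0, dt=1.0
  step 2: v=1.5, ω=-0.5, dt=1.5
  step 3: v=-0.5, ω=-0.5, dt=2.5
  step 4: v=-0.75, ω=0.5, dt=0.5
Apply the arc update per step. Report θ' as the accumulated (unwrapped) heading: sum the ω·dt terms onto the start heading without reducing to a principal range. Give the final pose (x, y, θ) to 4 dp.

step 1: θ'=0.7854 (straight) → pose (3.2626, 3.7626, 0.7854)
step 2: θ'=0.0354 (R=-3.0000) → pose (5.2777, 4.6394, 0.0354)
step 3: θ'=-1.2146 (R=1.0000) → pose (4.3051, 5.2900, -1.2146)
step 4: θ'=-0.9646 (R=-1.5000) → pose (4.1320, 5.6216, -0.9646)

(4.1320, 5.6216, -0.9646)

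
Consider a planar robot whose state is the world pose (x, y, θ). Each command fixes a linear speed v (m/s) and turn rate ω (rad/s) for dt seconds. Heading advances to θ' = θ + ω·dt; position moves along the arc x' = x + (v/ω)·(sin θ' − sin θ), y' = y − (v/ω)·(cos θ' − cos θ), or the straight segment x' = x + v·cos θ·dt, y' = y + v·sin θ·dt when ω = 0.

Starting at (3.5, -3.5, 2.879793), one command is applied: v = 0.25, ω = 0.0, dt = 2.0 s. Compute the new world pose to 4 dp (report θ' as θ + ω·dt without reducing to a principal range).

(3.0170, -3.3706, 2.8798)

θ' = 2.8798 + 0.0·2.0 = 2.8798
ω = 0 → straight: x' = 3.5 + 0.25·cos(2.8798)·2.0 = 3.0170
y' = -3.5 + 0.25·sin(2.8798)·2.0 = -3.3706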